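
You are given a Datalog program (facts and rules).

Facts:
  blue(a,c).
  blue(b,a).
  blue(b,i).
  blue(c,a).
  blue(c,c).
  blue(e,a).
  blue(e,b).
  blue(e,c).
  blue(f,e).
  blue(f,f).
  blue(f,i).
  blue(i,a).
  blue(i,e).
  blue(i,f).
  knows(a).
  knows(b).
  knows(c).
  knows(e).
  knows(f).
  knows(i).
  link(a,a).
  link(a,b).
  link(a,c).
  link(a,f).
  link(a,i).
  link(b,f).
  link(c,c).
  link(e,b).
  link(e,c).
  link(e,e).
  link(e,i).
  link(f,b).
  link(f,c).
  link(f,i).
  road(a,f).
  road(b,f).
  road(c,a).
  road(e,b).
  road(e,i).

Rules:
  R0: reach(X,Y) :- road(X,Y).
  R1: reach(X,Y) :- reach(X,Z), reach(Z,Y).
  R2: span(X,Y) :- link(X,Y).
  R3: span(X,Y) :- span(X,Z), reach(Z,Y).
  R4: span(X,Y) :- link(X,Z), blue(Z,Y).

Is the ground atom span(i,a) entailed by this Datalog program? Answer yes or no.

no

round 1: derive reach(a,f) via R0 from road(a,f)
round 1: derive reach(b,f) via R0 from road(b,f)
round 1: derive reach(c,a) via R0 from road(c,a)
round 1: derive reach(e,b) via R0 from road(e,b)
round 1: derive reach(e,i) via R0 from road(e,i)
round 1: derive span(a,a) via R2 from link(a,a)
round 1: derive span(a,b) via R2 from link(a,b)
round 1: derive span(a,c) via R2 from link(a,c)
round 1: derive span(a,f) via R2 from link(a,f)
round 1: derive span(a,i) via R2 from link(a,i)
round 1: derive span(b,f) via R2 from link(b,f)
round 1: derive span(c,c) via R2 from link(c,c)
round 1: derive span(e,b) via R2 from link(e,b)
round 1: derive span(e,c) via R2 from link(e,c)
round 1: derive span(e,e) via R2 from link(e,e)
round 1: derive span(e,i) via R2 from link(e,i)
round 1: derive span(f,b) via R2 from link(f,b)
round 1: derive span(f,c) via R2 from link(f,c)
round 1: derive span(f,i) via R2 from link(f,i)
round 1: derive span(a,e) via R4 from link(a,f), blue(f,e)
round 1: derive span(b,e) via R4 from link(b,f), blue(f,e)
round 1: derive span(b,i) via R4 from link(b,f), blue(f,i)
round 1: derive span(c,a) via R4 from link(c,c), blue(c,a)
round 1: derive span(e,a) via R4 from link(e,b), blue(b,a)
round 1: derive span(e,f) via R4 from link(e,i), blue(i,f)
round 1: derive span(f,a) via R4 from link(f,b), blue(b,a)
round 1: derive span(f,e) via R4 from link(f,i), blue(i,e)
round 1: derive span(f,f) via R4 from link(f,i), blue(i,f)
round 2: derive reach(c,f) via R1 from reach(c,a), reach(a,f)
round 2: derive reach(e,f) via R1 from reach(e,b), reach(b,f)
round 2: derive span(b,b) via R3 from span(b,e), reach(e,b)
round 2: derive span(c,f) via R3 from span(c,a), reach(a,f)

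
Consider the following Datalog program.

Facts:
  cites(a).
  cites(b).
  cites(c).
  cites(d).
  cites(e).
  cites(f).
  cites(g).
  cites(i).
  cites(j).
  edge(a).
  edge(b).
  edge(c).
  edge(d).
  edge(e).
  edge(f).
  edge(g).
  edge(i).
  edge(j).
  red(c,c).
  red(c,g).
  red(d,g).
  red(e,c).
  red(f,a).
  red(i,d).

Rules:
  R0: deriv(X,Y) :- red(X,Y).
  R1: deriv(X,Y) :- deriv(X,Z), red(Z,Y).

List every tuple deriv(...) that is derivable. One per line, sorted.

round 1: derive deriv(c,c) via R0 from red(c,c)
round 1: derive deriv(c,g) via R0 from red(c,g)
round 1: derive deriv(d,g) via R0 from red(d,g)
round 1: derive deriv(e,c) via R0 from red(e,c)
round 1: derive deriv(f,a) via R0 from red(f,a)
round 1: derive deriv(i,d) via R0 from red(i,d)
round 2: derive deriv(e,g) via R1 from deriv(e,c), red(c,g)
round 2: derive deriv(i,g) via R1 from deriv(i,d), red(d,g)

deriv(c,c)
deriv(c,g)
deriv(d,g)
deriv(e,c)
deriv(e,g)
deriv(f,a)
deriv(i,d)
deriv(i,g)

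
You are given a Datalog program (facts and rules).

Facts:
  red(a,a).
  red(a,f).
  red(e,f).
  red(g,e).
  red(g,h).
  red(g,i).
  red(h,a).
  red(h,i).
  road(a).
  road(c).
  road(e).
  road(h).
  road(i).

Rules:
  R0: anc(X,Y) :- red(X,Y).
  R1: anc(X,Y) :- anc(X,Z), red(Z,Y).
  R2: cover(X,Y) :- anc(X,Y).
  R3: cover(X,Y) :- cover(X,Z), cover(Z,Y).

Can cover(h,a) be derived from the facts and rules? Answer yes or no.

round 1: derive anc(a,a) via R0 from red(a,a)
round 1: derive anc(a,f) via R0 from red(a,f)
round 1: derive anc(e,f) via R0 from red(e,f)
round 1: derive anc(g,e) via R0 from red(g,e)
round 1: derive anc(g,h) via R0 from red(g,h)
round 1: derive anc(g,i) via R0 from red(g,i)
round 1: derive anc(h,a) via R0 from red(h,a)
round 1: derive anc(h,i) via R0 from red(h,i)
round 2: derive anc(g,a) via R1 from anc(g,h), red(h,a)
round 2: derive anc(g,f) via R1 from anc(g,e), red(e,f)
round 2: derive anc(h,f) via R1 from anc(h,a), red(a,f)
round 2: derive cover(a,a) via R2 from anc(a,a)
round 2: derive cover(a,f) via R2 from anc(a,f)
round 2: derive cover(e,f) via R2 from anc(e,f)
round 2: derive cover(g,e) via R2 from anc(g,e)
round 2: derive cover(g,h) via R2 from anc(g,h)
round 2: derive cover(g,i) via R2 from anc(g,i)
round 2: derive cover(h,a) via R2 from anc(h,a)
round 2: derive cover(h,i) via R2 from anc(h,i)
round 3: derive cover(g,a) via R2 from anc(g,a)
round 3: derive cover(g,f) via R2 from anc(g,f)
round 3: derive cover(h,f) via R2 from anc(h,f)

yes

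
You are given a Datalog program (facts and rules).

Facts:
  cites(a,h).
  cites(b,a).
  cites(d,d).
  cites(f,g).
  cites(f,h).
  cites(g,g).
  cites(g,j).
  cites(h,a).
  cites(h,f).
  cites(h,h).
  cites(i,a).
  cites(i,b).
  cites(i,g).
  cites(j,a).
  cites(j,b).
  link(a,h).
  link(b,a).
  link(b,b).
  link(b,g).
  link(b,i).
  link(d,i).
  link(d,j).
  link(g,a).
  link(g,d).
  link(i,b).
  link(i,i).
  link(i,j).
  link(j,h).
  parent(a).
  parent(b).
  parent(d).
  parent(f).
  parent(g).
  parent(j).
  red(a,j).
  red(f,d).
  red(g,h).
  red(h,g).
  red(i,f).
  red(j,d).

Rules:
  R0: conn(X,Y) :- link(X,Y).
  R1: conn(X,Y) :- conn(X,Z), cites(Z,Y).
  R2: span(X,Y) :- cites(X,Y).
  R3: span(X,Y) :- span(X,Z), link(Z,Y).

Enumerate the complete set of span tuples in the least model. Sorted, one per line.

span(a,h)
span(b,a)
span(b,h)
span(d,a)
span(d,b)
span(d,d)
span(d,g)
span(d,h)
span(d,i)
span(d,j)
span(f,a)
span(f,b)
span(f,d)
span(f,g)
span(f,h)
span(f,i)
span(f,j)
span(g,a)
span(g,b)
span(g,d)
span(g,g)
span(g,h)
span(g,i)
span(g,j)
span(h,a)
span(h,f)
span(h,h)
span(i,a)
span(i,b)
span(i,d)
span(i,g)
span(i,h)
span(i,i)
span(i,j)
span(j,a)
span(j,b)
span(j,d)
span(j,g)
span(j,h)
span(j,i)
span(j,j)

round 1: derive span(a,h) via R2 from cites(a,h)
round 1: derive span(b,a) via R2 from cites(b,a)
round 1: derive span(d,d) via R2 from cites(d,d)
round 1: derive span(f,g) via R2 from cites(f,g)
round 1: derive span(f,h) via R2 from cites(f,h)
round 1: derive span(g,g) via R2 from cites(g,g)
round 1: derive span(g,j) via R2 from cites(g,j)
round 1: derive span(h,a) via R2 from cites(h,a)
round 1: derive span(h,f) via R2 from cites(h,f)
round 1: derive span(h,h) via R2 from cites(h,h)
round 1: derive span(i,a) via R2 from cites(i,a)
round 1: derive span(i,b) via R2 from cites(i,b)
round 1: derive span(i,g) via R2 from cites(i,g)
round 1: derive span(j,a) via R2 from cites(j,a)
round 1: derive span(j,b) via R2 from cites(j,b)
round 2: derive span(b,h) via R3 from span(b,a), link(a,h)
round 2: derive span(d,i) via R3 from span(d,d), link(d,i)
round 2: derive span(d,j) via R3 from span(d,d), link(d,j)
round 2: derive span(f,a) via R3 from span(f,g), link(g,a)
round 2: derive span(f,d) via R3 from span(f,g), link(g,d)
round 2: derive span(g,a) via R3 from span(g,g), link(g,a)
round 2: derive span(g,d) via R3 from span(g,g), link(g,d)
round 2: derive span(g,h) via R3 from span(g,j), link(j,h)
round 2: derive span(i,d) via R3 from span(i,g), link(g,d)
round 2: derive span(i,h) via R3 from span(i,a), link(a,h)
round 2: derive span(i,i) via R3 from span(i,b), link(b,i)
round 2: derive span(j,g) via R3 from span(j,b), link(b,g)
round 2: derive span(j,h) via R3 from span(j,a), link(a,h)
round 2: derive span(j,i) via R3 from span(j,b), link(b,i)
round 3: derive span(d,b) via R3 from span(d,i), link(i,b)
round 3: derive span(d,h) via R3 from span(d,j), link(j,h)
round 3: derive span(f,i) via R3 from span(f,d), link(d,i)
round 3: derive span(f,j) via R3 from span(f,d), link(d,j)
round 3: derive span(g,i) via R3 from span(g,d), link(d,i)
round 3: derive span(i,j) via R3 from span(i,d), link(d,j)
round 3: derive span(j,d) via R3 from span(j,g), link(g,d)
round 3: derive span(j,j) via R3 from span(j,i), link(i,j)
round 4: derive span(d,a) via R3 from span(d,b), link(b,a)
round 4: derive span(d,g) via R3 from span(d,b), link(b,g)
round 4: derive span(f,b) via R3 from span(f,i), link(i,b)
round 4: derive span(g,b) via R3 from span(g,i), link(i,b)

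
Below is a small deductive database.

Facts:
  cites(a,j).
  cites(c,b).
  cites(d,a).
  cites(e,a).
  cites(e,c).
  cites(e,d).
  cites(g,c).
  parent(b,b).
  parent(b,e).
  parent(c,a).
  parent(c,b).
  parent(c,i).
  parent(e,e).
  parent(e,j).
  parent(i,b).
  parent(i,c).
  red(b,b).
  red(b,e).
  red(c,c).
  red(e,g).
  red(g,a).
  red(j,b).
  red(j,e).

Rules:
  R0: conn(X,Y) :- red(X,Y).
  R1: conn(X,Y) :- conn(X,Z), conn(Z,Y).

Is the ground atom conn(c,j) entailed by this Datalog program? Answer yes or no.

no

round 1: derive conn(b,b) via R0 from red(b,b)
round 1: derive conn(b,e) via R0 from red(b,e)
round 1: derive conn(c,c) via R0 from red(c,c)
round 1: derive conn(e,g) via R0 from red(e,g)
round 1: derive conn(g,a) via R0 from red(g,a)
round 1: derive conn(j,b) via R0 from red(j,b)
round 1: derive conn(j,e) via R0 from red(j,e)
round 2: derive conn(b,g) via R1 from conn(b,e), conn(e,g)
round 2: derive conn(e,a) via R1 from conn(e,g), conn(g,a)
round 2: derive conn(j,g) via R1 from conn(j,e), conn(e,g)
round 3: derive conn(b,a) via R1 from conn(b,e), conn(e,a)
round 3: derive conn(j,a) via R1 from conn(j,e), conn(e,a)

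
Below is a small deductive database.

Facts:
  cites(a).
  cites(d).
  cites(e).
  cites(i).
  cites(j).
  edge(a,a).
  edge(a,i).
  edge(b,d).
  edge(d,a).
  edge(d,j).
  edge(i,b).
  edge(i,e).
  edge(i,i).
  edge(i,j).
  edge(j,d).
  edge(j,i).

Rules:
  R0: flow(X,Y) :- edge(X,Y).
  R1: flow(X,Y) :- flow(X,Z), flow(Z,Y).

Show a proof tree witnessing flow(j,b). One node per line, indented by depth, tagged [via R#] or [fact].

round 1: derive flow(a,a) via R0 from edge(a,a)
round 1: derive flow(a,i) via R0 from edge(a,i)
round 1: derive flow(b,d) via R0 from edge(b,d)
round 1: derive flow(d,a) via R0 from edge(d,a)
round 1: derive flow(d,j) via R0 from edge(d,j)
round 1: derive flow(i,b) via R0 from edge(i,b)
round 1: derive flow(i,e) via R0 from edge(i,e)
round 1: derive flow(i,i) via R0 from edge(i,i)
round 1: derive flow(i,j) via R0 from edge(i,j)
round 1: derive flow(j,d) via R0 from edge(j,d)
round 1: derive flow(j,i) via R0 from edge(j,i)
round 2: derive flow(a,b) via R1 from flow(a,i), flow(i,b)
round 2: derive flow(a,e) via R1 from flow(a,i), flow(i,e)
round 2: derive flow(a,j) via R1 from flow(a,i), flow(i,j)
round 2: derive flow(b,a) via R1 from flow(b,d), flow(d,a)
round 2: derive flow(b,j) via R1 from flow(b,d), flow(d,j)
round 2: derive flow(d,d) via R1 from flow(d,j), flow(j,d)
round 2: derive flow(d,i) via R1 from flow(d,a), flow(a,i)
round 2: derive flow(i,d) via R1 from flow(i,b), flow(b,d)
round 2: derive flow(j,a) via R1 from flow(j,d), flow(d,a)
round 2: derive flow(j,b) via R1 from flow(j,i), flow(i,b)
round 2: derive flow(j,e) via R1 from flow(j,i), flow(i,e)
round 2: derive flow(j,j) via R1 from flow(j,d), flow(d,j)
round 3: derive flow(a,d) via R1 from flow(a,b), flow(b,d)
round 3: derive flow(b,b) via R1 from flow(b,a), flow(a,b)
round 3: derive flow(b,e) via R1 from flow(b,a), flow(a,e)
round 3: derive flow(b,i) via R1 from flow(b,a), flow(a,i)
round 3: derive flow(d,b) via R1 from flow(d,a), flow(a,b)
round 3: derive flow(d,e) via R1 from flow(d,a), flow(a,e)
round 3: derive flow(i,a) via R1 from flow(i,b), flow(b,a)

flow(j,b)  [via R1]
  flow(j,i)  [via R0]
    edge(j,i)  [fact]
  flow(i,b)  [via R0]
    edge(i,b)  [fact]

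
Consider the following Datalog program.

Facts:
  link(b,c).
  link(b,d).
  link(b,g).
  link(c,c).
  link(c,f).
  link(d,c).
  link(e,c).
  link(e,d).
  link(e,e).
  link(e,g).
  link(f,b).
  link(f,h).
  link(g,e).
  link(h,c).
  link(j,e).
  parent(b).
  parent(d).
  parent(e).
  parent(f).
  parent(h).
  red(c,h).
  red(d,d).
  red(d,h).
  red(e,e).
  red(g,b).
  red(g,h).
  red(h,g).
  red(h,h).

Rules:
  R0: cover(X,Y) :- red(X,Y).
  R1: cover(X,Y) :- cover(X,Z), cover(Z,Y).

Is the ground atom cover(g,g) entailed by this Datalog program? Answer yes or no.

round 1: derive cover(c,h) via R0 from red(c,h)
round 1: derive cover(d,d) via R0 from red(d,d)
round 1: derive cover(d,h) via R0 from red(d,h)
round 1: derive cover(e,e) via R0 from red(e,e)
round 1: derive cover(g,b) via R0 from red(g,b)
round 1: derive cover(g,h) via R0 from red(g,h)
round 1: derive cover(h,g) via R0 from red(h,g)
round 1: derive cover(h,h) via R0 from red(h,h)
round 2: derive cover(c,g) via R1 from cover(c,h), cover(h,g)
round 2: derive cover(d,g) via R1 from cover(d,h), cover(h,g)
round 2: derive cover(g,g) via R1 from cover(g,h), cover(h,g)
round 2: derive cover(h,b) via R1 from cover(h,g), cover(g,b)
round 3: derive cover(c,b) via R1 from cover(c,g), cover(g,b)
round 3: derive cover(d,b) via R1 from cover(d,g), cover(g,b)

yes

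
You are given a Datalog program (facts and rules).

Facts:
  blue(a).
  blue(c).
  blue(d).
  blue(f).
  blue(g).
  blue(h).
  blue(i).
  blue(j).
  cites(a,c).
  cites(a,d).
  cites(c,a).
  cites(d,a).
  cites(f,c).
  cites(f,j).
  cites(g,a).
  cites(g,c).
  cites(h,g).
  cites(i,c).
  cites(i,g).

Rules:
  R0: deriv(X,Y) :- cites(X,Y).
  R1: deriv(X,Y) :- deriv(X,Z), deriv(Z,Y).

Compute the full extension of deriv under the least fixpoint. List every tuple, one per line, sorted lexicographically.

deriv(a,a)
deriv(a,c)
deriv(a,d)
deriv(c,a)
deriv(c,c)
deriv(c,d)
deriv(d,a)
deriv(d,c)
deriv(d,d)
deriv(f,a)
deriv(f,c)
deriv(f,d)
deriv(f,j)
deriv(g,a)
deriv(g,c)
deriv(g,d)
deriv(h,a)
deriv(h,c)
deriv(h,d)
deriv(h,g)
deriv(i,a)
deriv(i,c)
deriv(i,d)
deriv(i,g)

round 1: derive deriv(a,c) via R0 from cites(a,c)
round 1: derive deriv(a,d) via R0 from cites(a,d)
round 1: derive deriv(c,a) via R0 from cites(c,a)
round 1: derive deriv(d,a) via R0 from cites(d,a)
round 1: derive deriv(f,c) via R0 from cites(f,c)
round 1: derive deriv(f,j) via R0 from cites(f,j)
round 1: derive deriv(g,a) via R0 from cites(g,a)
round 1: derive deriv(g,c) via R0 from cites(g,c)
round 1: derive deriv(h,g) via R0 from cites(h,g)
round 1: derive deriv(i,c) via R0 from cites(i,c)
round 1: derive deriv(i,g) via R0 from cites(i,g)
round 2: derive deriv(a,a) via R1 from deriv(a,c), deriv(c,a)
round 2: derive deriv(c,c) via R1 from deriv(c,a), deriv(a,c)
round 2: derive deriv(c,d) via R1 from deriv(c,a), deriv(a,d)
round 2: derive deriv(d,c) via R1 from deriv(d,a), deriv(a,c)
round 2: derive deriv(d,d) via R1 from deriv(d,a), deriv(a,d)
round 2: derive deriv(f,a) via R1 from deriv(f,c), deriv(c,a)
round 2: derive deriv(g,d) via R1 from deriv(g,a), deriv(a,d)
round 2: derive deriv(h,a) via R1 from deriv(h,g), deriv(g,a)
round 2: derive deriv(h,c) via R1 from deriv(h,g), deriv(g,c)
round 2: derive deriv(i,a) via R1 from deriv(i,c), deriv(c,a)
round 3: derive deriv(f,d) via R1 from deriv(f,a), deriv(a,d)
round 3: derive deriv(h,d) via R1 from deriv(h,a), deriv(a,d)
round 3: derive deriv(i,d) via R1 from deriv(i,a), deriv(a,d)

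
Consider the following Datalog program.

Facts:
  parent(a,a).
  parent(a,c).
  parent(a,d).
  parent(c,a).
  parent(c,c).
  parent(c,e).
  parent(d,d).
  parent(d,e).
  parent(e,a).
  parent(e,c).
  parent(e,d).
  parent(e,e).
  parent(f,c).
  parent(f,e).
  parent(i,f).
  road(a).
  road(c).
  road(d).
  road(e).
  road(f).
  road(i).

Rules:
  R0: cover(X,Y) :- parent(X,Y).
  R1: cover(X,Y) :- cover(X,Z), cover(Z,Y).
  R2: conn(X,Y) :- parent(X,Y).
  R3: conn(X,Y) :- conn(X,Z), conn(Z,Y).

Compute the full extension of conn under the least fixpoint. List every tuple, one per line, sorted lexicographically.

round 1: derive conn(a,a) via R2 from parent(a,a)
round 1: derive conn(a,c) via R2 from parent(a,c)
round 1: derive conn(a,d) via R2 from parent(a,d)
round 1: derive conn(c,a) via R2 from parent(c,a)
round 1: derive conn(c,c) via R2 from parent(c,c)
round 1: derive conn(c,e) via R2 from parent(c,e)
round 1: derive conn(d,d) via R2 from parent(d,d)
round 1: derive conn(d,e) via R2 from parent(d,e)
round 1: derive conn(e,a) via R2 from parent(e,a)
round 1: derive conn(e,c) via R2 from parent(e,c)
round 1: derive conn(e,d) via R2 from parent(e,d)
round 1: derive conn(e,e) via R2 from parent(e,e)
round 1: derive conn(f,c) via R2 from parent(f,c)
round 1: derive conn(f,e) via R2 from parent(f,e)
round 1: derive conn(i,f) via R2 from parent(i,f)
round 2: derive conn(a,e) via R3 from conn(a,c), conn(c,e)
round 2: derive conn(c,d) via R3 from conn(c,a), conn(a,d)
round 2: derive conn(d,a) via R3 from conn(d,e), conn(e,a)
round 2: derive conn(d,c) via R3 from conn(d,e), conn(e,c)
round 2: derive conn(f,a) via R3 from conn(f,c), conn(c,a)
round 2: derive conn(f,d) via R3 from conn(f,e), conn(e,d)
round 2: derive conn(i,c) via R3 from conn(i,f), conn(f,c)
round 2: derive conn(i,e) via R3 from conn(i,f), conn(f,e)
round 3: derive conn(i,a) via R3 from conn(i,c), conn(c,a)
round 3: derive conn(i,d) via R3 from conn(i,c), conn(c,d)

conn(a,a)
conn(a,c)
conn(a,d)
conn(a,e)
conn(c,a)
conn(c,c)
conn(c,d)
conn(c,e)
conn(d,a)
conn(d,c)
conn(d,d)
conn(d,e)
conn(e,a)
conn(e,c)
conn(e,d)
conn(e,e)
conn(f,a)
conn(f,c)
conn(f,d)
conn(f,e)
conn(i,a)
conn(i,c)
conn(i,d)
conn(i,e)
conn(i,f)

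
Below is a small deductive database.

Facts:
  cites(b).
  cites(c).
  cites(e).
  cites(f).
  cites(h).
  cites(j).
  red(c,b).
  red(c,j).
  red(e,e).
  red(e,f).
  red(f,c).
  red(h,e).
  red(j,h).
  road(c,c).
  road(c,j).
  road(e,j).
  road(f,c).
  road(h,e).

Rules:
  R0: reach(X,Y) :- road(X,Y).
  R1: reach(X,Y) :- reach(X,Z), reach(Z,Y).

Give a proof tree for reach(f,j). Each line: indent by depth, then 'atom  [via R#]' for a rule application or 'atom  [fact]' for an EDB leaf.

round 1: derive reach(c,c) via R0 from road(c,c)
round 1: derive reach(c,j) via R0 from road(c,j)
round 1: derive reach(e,j) via R0 from road(e,j)
round 1: derive reach(f,c) via R0 from road(f,c)
round 1: derive reach(h,e) via R0 from road(h,e)
round 2: derive reach(f,j) via R1 from reach(f,c), reach(c,j)
round 2: derive reach(h,j) via R1 from reach(h,e), reach(e,j)

reach(f,j)  [via R1]
  reach(f,c)  [via R0]
    road(f,c)  [fact]
  reach(c,j)  [via R0]
    road(c,j)  [fact]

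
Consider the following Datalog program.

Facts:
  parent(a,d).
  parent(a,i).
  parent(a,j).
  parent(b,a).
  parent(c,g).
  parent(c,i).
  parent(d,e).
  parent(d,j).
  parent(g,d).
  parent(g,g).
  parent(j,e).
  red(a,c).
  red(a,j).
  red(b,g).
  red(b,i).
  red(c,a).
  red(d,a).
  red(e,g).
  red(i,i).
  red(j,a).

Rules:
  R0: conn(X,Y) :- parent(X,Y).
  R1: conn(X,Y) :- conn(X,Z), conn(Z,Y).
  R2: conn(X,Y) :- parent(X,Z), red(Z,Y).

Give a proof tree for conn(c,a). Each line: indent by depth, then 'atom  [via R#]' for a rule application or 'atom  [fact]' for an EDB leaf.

round 1: derive conn(a,d) via R0 from parent(a,d)
round 1: derive conn(a,i) via R0 from parent(a,i)
round 1: derive conn(a,j) via R0 from parent(a,j)
round 1: derive conn(b,a) via R0 from parent(b,a)
round 1: derive conn(c,g) via R0 from parent(c,g)
round 1: derive conn(c,i) via R0 from parent(c,i)
round 1: derive conn(d,e) via R0 from parent(d,e)
round 1: derive conn(d,j) via R0 from parent(d,j)
round 1: derive conn(g,d) via R0 from parent(g,d)
round 1: derive conn(g,g) via R0 from parent(g,g)
round 1: derive conn(j,e) via R0 from parent(j,e)
round 1: derive conn(a,a) via R2 from parent(a,d), red(d,a)
round 1: derive conn(b,c) via R2 from parent(b,a), red(a,c)
round 1: derive conn(b,j) via R2 from parent(b,a), red(a,j)
round 1: derive conn(d,a) via R2 from parent(d,j), red(j,a)
round 1: derive conn(d,g) via R2 from parent(d,e), red(e,g)
round 1: derive conn(g,a) via R2 from parent(g,d), red(d,a)
round 1: derive conn(j,g) via R2 from parent(j,e), red(e,g)
round 2: derive conn(a,e) via R1 from conn(a,d), conn(d,e)
round 2: derive conn(a,g) via R1 from conn(a,d), conn(d,g)
round 2: derive conn(b,d) via R1 from conn(b,a), conn(a,d)
round 2: derive conn(b,e) via R1 from conn(b,j), conn(j,e)
round 2: derive conn(b,g) via R1 from conn(b,c), conn(c,g)
round 2: derive conn(b,i) via R1 from conn(b,a), conn(a,i)
round 2: derive conn(c,a) via R1 from conn(c,g), conn(g,a)
round 2: derive conn(c,d) via R1 from conn(c,g), conn(g,d)
round 2: derive conn(d,d) via R1 from conn(d,a), conn(a,d)
round 2: derive conn(d,i) via R1 from conn(d,a), conn(a,i)
round 2: derive conn(g,e) via R1 from conn(g,d), conn(d,e)
round 2: derive conn(g,i) via R1 from conn(g,a), conn(a,i)
round 2: derive conn(g,j) via R1 from conn(g,a), conn(a,j)
round 2: derive conn(j,a) via R1 from conn(j,g), conn(g,a)
round 2: derive conn(j,d) via R1 from conn(j,g), conn(g,d)
round 3: derive conn(c,e) via R1 from conn(c,a), conn(a,e)
round 3: derive conn(c,j) via R1 from conn(c,a), conn(a,j)
round 3: derive conn(j,i) via R1 from conn(j,a), conn(a,i)
round 3: derive conn(j,j) via R1 from conn(j,a), conn(a,j)

conn(c,a)  [via R1]
  conn(c,g)  [via R0]
    parent(c,g)  [fact]
  conn(g,a)  [via R2]
    parent(g,d)  [fact]
    red(d,a)  [fact]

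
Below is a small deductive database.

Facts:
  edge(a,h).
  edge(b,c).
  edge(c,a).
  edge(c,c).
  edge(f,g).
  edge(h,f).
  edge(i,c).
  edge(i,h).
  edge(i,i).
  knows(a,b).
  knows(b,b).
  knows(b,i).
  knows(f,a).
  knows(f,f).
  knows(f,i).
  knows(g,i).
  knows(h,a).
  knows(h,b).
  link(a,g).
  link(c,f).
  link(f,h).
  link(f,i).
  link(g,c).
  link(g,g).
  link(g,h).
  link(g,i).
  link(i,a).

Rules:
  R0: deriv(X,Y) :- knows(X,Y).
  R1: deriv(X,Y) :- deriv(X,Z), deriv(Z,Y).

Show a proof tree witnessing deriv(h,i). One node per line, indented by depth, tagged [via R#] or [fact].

round 1: derive deriv(a,b) via R0 from knows(a,b)
round 1: derive deriv(b,b) via R0 from knows(b,b)
round 1: derive deriv(b,i) via R0 from knows(b,i)
round 1: derive deriv(f,a) via R0 from knows(f,a)
round 1: derive deriv(f,f) via R0 from knows(f,f)
round 1: derive deriv(f,i) via R0 from knows(f,i)
round 1: derive deriv(g,i) via R0 from knows(g,i)
round 1: derive deriv(h,a) via R0 from knows(h,a)
round 1: derive deriv(h,b) via R0 from knows(h,b)
round 2: derive deriv(a,i) via R1 from deriv(a,b), deriv(b,i)
round 2: derive deriv(f,b) via R1 from deriv(f,a), deriv(a,b)
round 2: derive deriv(h,i) via R1 from deriv(h,b), deriv(b,i)

deriv(h,i)  [via R1]
  deriv(h,b)  [via R0]
    knows(h,b)  [fact]
  deriv(b,i)  [via R0]
    knows(b,i)  [fact]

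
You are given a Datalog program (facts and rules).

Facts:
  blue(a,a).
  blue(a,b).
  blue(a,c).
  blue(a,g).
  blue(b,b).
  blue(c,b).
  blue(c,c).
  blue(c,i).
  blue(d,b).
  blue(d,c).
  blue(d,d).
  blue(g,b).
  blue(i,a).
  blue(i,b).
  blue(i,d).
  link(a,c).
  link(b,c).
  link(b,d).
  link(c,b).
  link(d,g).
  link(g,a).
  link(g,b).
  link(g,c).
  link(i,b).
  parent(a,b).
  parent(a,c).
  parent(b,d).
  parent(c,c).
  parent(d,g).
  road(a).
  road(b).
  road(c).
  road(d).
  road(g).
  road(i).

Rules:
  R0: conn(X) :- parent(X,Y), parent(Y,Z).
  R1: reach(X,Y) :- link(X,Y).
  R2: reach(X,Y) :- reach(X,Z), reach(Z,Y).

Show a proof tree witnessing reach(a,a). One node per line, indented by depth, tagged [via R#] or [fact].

reach(a,a)  [via R2]
  reach(a,b)  [via R2]
    reach(a,c)  [via R1]
      link(a,c)  [fact]
    reach(c,b)  [via R1]
      link(c,b)  [fact]
  reach(b,a)  [via R2]
    reach(b,d)  [via R1]
      link(b,d)  [fact]
    reach(d,a)  [via R2]
      reach(d,g)  [via R1]
        link(d,g)  [fact]
      reach(g,a)  [via R1]
        link(g,a)  [fact]

round 1: derive reach(a,c) via R1 from link(a,c)
round 1: derive reach(b,c) via R1 from link(b,c)
round 1: derive reach(b,d) via R1 from link(b,d)
round 1: derive reach(c,b) via R1 from link(c,b)
round 1: derive reach(d,g) via R1 from link(d,g)
round 1: derive reach(g,a) via R1 from link(g,a)
round 1: derive reach(g,b) via R1 from link(g,b)
round 1: derive reach(g,c) via R1 from link(g,c)
round 1: derive reach(i,b) via R1 from link(i,b)
round 2: derive reach(a,b) via R2 from reach(a,c), reach(c,b)
round 2: derive reach(b,b) via R2 from reach(b,c), reach(c,b)
round 2: derive reach(b,g) via R2 from reach(b,d), reach(d,g)
round 2: derive reach(c,c) via R2 from reach(c,b), reach(b,c)
round 2: derive reach(c,d) via R2 from reach(c,b), reach(b,d)
round 2: derive reach(d,a) via R2 from reach(d,g), reach(g,a)
round 2: derive reach(d,b) via R2 from reach(d,g), reach(g,b)
round 2: derive reach(d,c) via R2 from reach(d,g), reach(g,c)
round 2: derive reach(g,d) via R2 from reach(g,b), reach(b,d)
round 2: derive reach(i,c) via R2 from reach(i,b), reach(b,c)
round 2: derive reach(i,d) via R2 from reach(i,b), reach(b,d)
round 3: derive reach(a,d) via R2 from reach(a,b), reach(b,d)
round 3: derive reach(a,g) via R2 from reach(a,b), reach(b,g)
round 3: derive reach(b,a) via R2 from reach(b,d), reach(d,a)
round 3: derive reach(c,a) via R2 from reach(c,d), reach(d,a)
round 3: derive reach(c,g) via R2 from reach(c,b), reach(b,g)
round 3: derive reach(d,d) via R2 from reach(d,b), reach(b,d)
round 3: derive reach(g,g) via R2 from reach(g,b), reach(b,g)
round 3: derive reach(i,a) via R2 from reach(i,d), reach(d,a)
round 3: derive reach(i,g) via R2 from reach(i,b), reach(b,g)
round 4: derive reach(a,a) via R2 from reach(a,b), reach(b,a)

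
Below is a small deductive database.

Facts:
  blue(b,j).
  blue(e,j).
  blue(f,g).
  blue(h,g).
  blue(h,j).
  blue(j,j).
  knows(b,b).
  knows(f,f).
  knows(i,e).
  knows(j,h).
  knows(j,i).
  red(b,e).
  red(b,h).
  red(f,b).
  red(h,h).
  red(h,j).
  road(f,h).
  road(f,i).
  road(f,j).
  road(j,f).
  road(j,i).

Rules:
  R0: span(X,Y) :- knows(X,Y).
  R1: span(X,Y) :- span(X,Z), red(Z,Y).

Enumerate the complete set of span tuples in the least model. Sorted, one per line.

round 1: derive span(b,b) via R0 from knows(b,b)
round 1: derive span(f,f) via R0 from knows(f,f)
round 1: derive span(i,e) via R0 from knows(i,e)
round 1: derive span(j,h) via R0 from knows(j,h)
round 1: derive span(j,i) via R0 from knows(j,i)
round 2: derive span(b,e) via R1 from span(b,b), red(b,e)
round 2: derive span(b,h) via R1 from span(b,b), red(b,h)
round 2: derive span(f,b) via R1 from span(f,f), red(f,b)
round 2: derive span(j,j) via R1 from span(j,h), red(h,j)
round 3: derive span(b,j) via R1 from span(b,h), red(h,j)
round 3: derive span(f,e) via R1 from span(f,b), red(b,e)
round 3: derive span(f,h) via R1 from span(f,b), red(b,h)
round 4: derive span(f,j) via R1 from span(f,h), red(h,j)

span(b,b)
span(b,e)
span(b,h)
span(b,j)
span(f,b)
span(f,e)
span(f,f)
span(f,h)
span(f,j)
span(i,e)
span(j,h)
span(j,i)
span(j,j)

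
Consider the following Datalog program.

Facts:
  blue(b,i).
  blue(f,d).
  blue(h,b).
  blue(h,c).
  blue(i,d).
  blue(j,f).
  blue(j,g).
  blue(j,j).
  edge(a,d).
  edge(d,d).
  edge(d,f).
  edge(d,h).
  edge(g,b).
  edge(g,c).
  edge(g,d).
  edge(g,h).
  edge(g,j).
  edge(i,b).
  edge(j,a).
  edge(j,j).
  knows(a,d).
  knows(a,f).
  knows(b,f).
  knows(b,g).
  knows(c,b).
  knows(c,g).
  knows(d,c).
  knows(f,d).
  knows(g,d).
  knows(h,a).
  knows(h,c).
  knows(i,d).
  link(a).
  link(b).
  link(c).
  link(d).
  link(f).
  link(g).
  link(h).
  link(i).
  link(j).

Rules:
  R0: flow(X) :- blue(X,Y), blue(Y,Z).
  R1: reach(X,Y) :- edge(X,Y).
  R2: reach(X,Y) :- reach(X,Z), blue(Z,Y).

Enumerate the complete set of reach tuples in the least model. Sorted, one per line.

reach(a,d)
reach(d,b)
reach(d,c)
reach(d,d)
reach(d,f)
reach(d,h)
reach(d,i)
reach(g,b)
reach(g,c)
reach(g,d)
reach(g,f)
reach(g,g)
reach(g,h)
reach(g,i)
reach(g,j)
reach(i,b)
reach(i,d)
reach(i,i)
reach(j,a)
reach(j,d)
reach(j,f)
reach(j,g)
reach(j,j)

round 1: derive reach(a,d) via R1 from edge(a,d)
round 1: derive reach(d,d) via R1 from edge(d,d)
round 1: derive reach(d,f) via R1 from edge(d,f)
round 1: derive reach(d,h) via R1 from edge(d,h)
round 1: derive reach(g,b) via R1 from edge(g,b)
round 1: derive reach(g,c) via R1 from edge(g,c)
round 1: derive reach(g,d) via R1 from edge(g,d)
round 1: derive reach(g,h) via R1 from edge(g,h)
round 1: derive reach(g,j) via R1 from edge(g,j)
round 1: derive reach(i,b) via R1 from edge(i,b)
round 1: derive reach(j,a) via R1 from edge(j,a)
round 1: derive reach(j,j) via R1 from edge(j,j)
round 2: derive reach(d,b) via R2 from reach(d,h), blue(h,b)
round 2: derive reach(d,c) via R2 from reach(d,h), blue(h,c)
round 2: derive reach(g,f) via R2 from reach(g,j), blue(j,f)
round 2: derive reach(g,g) via R2 from reach(g,j), blue(j,g)
round 2: derive reach(g,i) via R2 from reach(g,b), blue(b,i)
round 2: derive reach(i,i) via R2 from reach(i,b), blue(b,i)
round 2: derive reach(j,f) via R2 from reach(j,j), blue(j,f)
round 2: derive reach(j,g) via R2 from reach(j,j), blue(j,g)
round 3: derive reach(d,i) via R2 from reach(d,b), blue(b,i)
round 3: derive reach(i,d) via R2 from reach(i,i), blue(i,d)
round 3: derive reach(j,d) via R2 from reach(j,f), blue(f,d)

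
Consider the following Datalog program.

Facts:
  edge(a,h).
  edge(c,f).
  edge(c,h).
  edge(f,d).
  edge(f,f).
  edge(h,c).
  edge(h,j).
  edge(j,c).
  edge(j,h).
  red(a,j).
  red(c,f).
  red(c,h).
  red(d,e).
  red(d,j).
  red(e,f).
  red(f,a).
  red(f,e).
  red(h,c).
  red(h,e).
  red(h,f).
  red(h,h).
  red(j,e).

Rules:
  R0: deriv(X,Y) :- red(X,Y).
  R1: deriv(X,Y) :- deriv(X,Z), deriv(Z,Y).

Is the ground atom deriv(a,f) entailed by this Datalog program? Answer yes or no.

round 1: derive deriv(a,j) via R0 from red(a,j)
round 1: derive deriv(c,f) via R0 from red(c,f)
round 1: derive deriv(c,h) via R0 from red(c,h)
round 1: derive deriv(d,e) via R0 from red(d,e)
round 1: derive deriv(d,j) via R0 from red(d,j)
round 1: derive deriv(e,f) via R0 from red(e,f)
round 1: derive deriv(f,a) via R0 from red(f,a)
round 1: derive deriv(f,e) via R0 from red(f,e)
round 1: derive deriv(h,c) via R0 from red(h,c)
round 1: derive deriv(h,e) via R0 from red(h,e)
round 1: derive deriv(h,f) via R0 from red(h,f)
round 1: derive deriv(h,h) via R0 from red(h,h)
round 1: derive deriv(j,e) via R0 from red(j,e)
round 2: derive deriv(a,e) via R1 from deriv(a,j), deriv(j,e)
round 2: derive deriv(c,a) via R1 from deriv(c,f), deriv(f,a)
round 2: derive deriv(c,c) via R1 from deriv(c,h), deriv(h,c)
round 2: derive deriv(c,e) via R1 from deriv(c,f), deriv(f,e)
round 2: derive deriv(d,f) via R1 from deriv(d,e), deriv(e,f)
round 2: derive deriv(e,a) via R1 from deriv(e,f), deriv(f,a)
round 2: derive deriv(e,e) via R1 from deriv(e,f), deriv(f,e)
round 2: derive deriv(f,f) via R1 from deriv(f,e), deriv(e,f)
round 2: derive deriv(f,j) via R1 from deriv(f,a), deriv(a,j)
round 2: derive deriv(h,a) via R1 from deriv(h,f), deriv(f,a)
round 2: derive deriv(j,f) via R1 from deriv(j,e), deriv(e,f)
round 3: derive deriv(a,a) via R1 from deriv(a,e), deriv(e,a)
round 3: derive deriv(a,f) via R1 from deriv(a,e), deriv(e,f)
round 3: derive deriv(c,j) via R1 from deriv(c,a), deriv(a,j)
round 3: derive deriv(d,a) via R1 from deriv(d,e), deriv(e,a)
round 3: derive deriv(e,j) via R1 from deriv(e,a), deriv(a,j)
round 3: derive deriv(h,j) via R1 from deriv(h,a), deriv(a,j)
round 3: derive deriv(j,a) via R1 from deriv(j,e), deriv(e,a)
round 3: derive deriv(j,j) via R1 from deriv(j,f), deriv(f,j)

yes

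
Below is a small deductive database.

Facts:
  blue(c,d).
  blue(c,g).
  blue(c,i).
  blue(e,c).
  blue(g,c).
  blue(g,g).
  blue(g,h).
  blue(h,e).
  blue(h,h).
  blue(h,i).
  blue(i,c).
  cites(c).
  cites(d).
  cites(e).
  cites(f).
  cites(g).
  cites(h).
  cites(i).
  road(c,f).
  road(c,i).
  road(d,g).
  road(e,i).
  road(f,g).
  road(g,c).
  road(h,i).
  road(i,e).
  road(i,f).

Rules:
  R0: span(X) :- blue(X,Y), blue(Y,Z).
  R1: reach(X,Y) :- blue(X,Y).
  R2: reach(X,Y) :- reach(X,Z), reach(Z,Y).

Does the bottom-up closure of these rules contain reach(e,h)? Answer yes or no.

yes

round 1: derive reach(c,d) via R1 from blue(c,d)
round 1: derive reach(c,g) via R1 from blue(c,g)
round 1: derive reach(c,i) via R1 from blue(c,i)
round 1: derive reach(e,c) via R1 from blue(e,c)
round 1: derive reach(g,c) via R1 from blue(g,c)
round 1: derive reach(g,g) via R1 from blue(g,g)
round 1: derive reach(g,h) via R1 from blue(g,h)
round 1: derive reach(h,e) via R1 from blue(h,e)
round 1: derive reach(h,h) via R1 from blue(h,h)
round 1: derive reach(h,i) via R1 from blue(h,i)
round 1: derive reach(i,c) via R1 from blue(i,c)
round 2: derive reach(c,c) via R2 from reach(c,g), reach(g,c)
round 2: derive reach(c,h) via R2 from reach(c,g), reach(g,h)
round 2: derive reach(e,d) via R2 from reach(e,c), reach(c,d)
round 2: derive reach(e,g) via R2 from reach(e,c), reach(c,g)
round 2: derive reach(e,i) via R2 from reach(e,c), reach(c,i)
round 2: derive reach(g,d) via R2 from reach(g,c), reach(c,d)
round 2: derive reach(g,e) via R2 from reach(g,h), reach(h,e)
round 2: derive reach(g,i) via R2 from reach(g,c), reach(c,i)
round 2: derive reach(h,c) via R2 from reach(h,e), reach(e,c)
round 2: derive reach(i,d) via R2 from reach(i,c), reach(c,d)
round 2: derive reach(i,g) via R2 from reach(i,c), reach(c,g)
round 2: derive reach(i,i) via R2 from reach(i,c), reach(c,i)
round 3: derive reach(c,e) via R2 from reach(c,g), reach(g,e)
round 3: derive reach(e,e) via R2 from reach(e,g), reach(g,e)
round 3: derive reach(e,h) via R2 from reach(e,c), reach(c,h)
round 3: derive reach(h,d) via R2 from reach(h,c), reach(c,d)
round 3: derive reach(h,g) via R2 from reach(h,c), reach(c,g)
round 3: derive reach(i,e) via R2 from reach(i,g), reach(g,e)
round 3: derive reach(i,h) via R2 from reach(i,c), reach(c,h)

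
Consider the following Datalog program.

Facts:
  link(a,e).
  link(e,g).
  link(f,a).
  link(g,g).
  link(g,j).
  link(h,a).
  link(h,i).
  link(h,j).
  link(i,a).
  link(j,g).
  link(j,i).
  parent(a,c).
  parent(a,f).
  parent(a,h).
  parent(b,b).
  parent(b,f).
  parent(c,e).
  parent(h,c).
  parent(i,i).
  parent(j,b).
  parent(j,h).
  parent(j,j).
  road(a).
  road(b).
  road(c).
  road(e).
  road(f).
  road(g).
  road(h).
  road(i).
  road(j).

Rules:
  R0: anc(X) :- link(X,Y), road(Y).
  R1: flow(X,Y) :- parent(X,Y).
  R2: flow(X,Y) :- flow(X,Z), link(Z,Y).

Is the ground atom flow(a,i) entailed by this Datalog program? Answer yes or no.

yes

round 1: derive flow(a,c) via R1 from parent(a,c)
round 1: derive flow(a,f) via R1 from parent(a,f)
round 1: derive flow(a,h) via R1 from parent(a,h)
round 1: derive flow(b,b) via R1 from parent(b,b)
round 1: derive flow(b,f) via R1 from parent(b,f)
round 1: derive flow(c,e) via R1 from parent(c,e)
round 1: derive flow(h,c) via R1 from parent(h,c)
round 1: derive flow(i,i) via R1 from parent(i,i)
round 1: derive flow(j,b) via R1 from parent(j,b)
round 1: derive flow(j,h) via R1 from parent(j,h)
round 1: derive flow(j,j) via R1 from parent(j,j)
round 2: derive flow(a,a) via R2 from flow(a,f), link(f,a)
round 2: derive flow(a,i) via R2 from flow(a,h), link(h,i)
round 2: derive flow(a,j) via R2 from flow(a,h), link(h,j)
round 2: derive flow(b,a) via R2 from flow(b,f), link(f,a)
round 2: derive flow(c,g) via R2 from flow(c,e), link(e,g)
round 2: derive flow(i,a) via R2 from flow(i,i), link(i,a)
round 2: derive flow(j,a) via R2 from flow(j,h), link(h,a)
round 2: derive flow(j,g) via R2 from flow(j,j), link(j,g)
round 2: derive flow(j,i) via R2 from flow(j,h), link(h,i)
round 3: derive flow(a,e) via R2 from flow(a,a), link(a,e)
round 3: derive flow(a,g) via R2 from flow(a,j), link(j,g)
round 3: derive flow(b,e) via R2 from flow(b,a), link(a,e)
round 3: derive flow(c,j) via R2 from flow(c,g), link(g,j)
round 3: derive flow(i,e) via R2 from flow(i,a), link(a,e)
round 3: derive flow(j,e) via R2 from flow(j,a), link(a,e)
round 4: derive flow(b,g) via R2 from flow(b,e), link(e,g)
round 4: derive flow(c,i) via R2 from flow(c,j), link(j,i)
round 4: derive flow(i,g) via R2 from flow(i,e), link(e,g)
round 5: derive flow(b,j) via R2 from flow(b,g), link(g,j)
round 5: derive flow(c,a) via R2 from flow(c,i), link(i,a)
round 5: derive flow(i,j) via R2 from flow(i,g), link(g,j)
round 6: derive flow(b,i) via R2 from flow(b,j), link(j,i)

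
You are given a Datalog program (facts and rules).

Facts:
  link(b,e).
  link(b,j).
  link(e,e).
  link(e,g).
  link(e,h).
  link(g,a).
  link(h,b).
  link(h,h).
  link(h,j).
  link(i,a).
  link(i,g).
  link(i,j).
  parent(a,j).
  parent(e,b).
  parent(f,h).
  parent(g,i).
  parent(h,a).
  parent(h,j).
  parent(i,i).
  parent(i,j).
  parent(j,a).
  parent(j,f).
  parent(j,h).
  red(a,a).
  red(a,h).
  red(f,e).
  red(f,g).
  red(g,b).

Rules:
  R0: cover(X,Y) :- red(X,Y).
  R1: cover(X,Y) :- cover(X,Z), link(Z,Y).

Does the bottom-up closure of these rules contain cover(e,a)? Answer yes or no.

round 1: derive cover(a,a) via R0 from red(a,a)
round 1: derive cover(a,h) via R0 from red(a,h)
round 1: derive cover(f,e) via R0 from red(f,e)
round 1: derive cover(f,g) via R0 from red(f,g)
round 1: derive cover(g,b) via R0 from red(g,b)
round 2: derive cover(a,b) via R1 from cover(a,h), link(h,b)
round 2: derive cover(a,j) via R1 from cover(a,h), link(h,j)
round 2: derive cover(f,a) via R1 from cover(f,g), link(g,a)
round 2: derive cover(f,h) via R1 from cover(f,e), link(e,h)
round 2: derive cover(g,e) via R1 from cover(g,b), link(b,e)
round 2: derive cover(g,j) via R1 from cover(g,b), link(b,j)
round 3: derive cover(a,e) via R1 from cover(a,b), link(b,e)
round 3: derive cover(f,b) via R1 from cover(f,h), link(h,b)
round 3: derive cover(f,j) via R1 from cover(f,h), link(h,j)
round 3: derive cover(g,g) via R1 from cover(g,e), link(e,g)
round 3: derive cover(g,h) via R1 from cover(g,e), link(e,h)
round 4: derive cover(a,g) via R1 from cover(a,e), link(e,g)
round 4: derive cover(g,a) via R1 from cover(g,g), link(g,a)

no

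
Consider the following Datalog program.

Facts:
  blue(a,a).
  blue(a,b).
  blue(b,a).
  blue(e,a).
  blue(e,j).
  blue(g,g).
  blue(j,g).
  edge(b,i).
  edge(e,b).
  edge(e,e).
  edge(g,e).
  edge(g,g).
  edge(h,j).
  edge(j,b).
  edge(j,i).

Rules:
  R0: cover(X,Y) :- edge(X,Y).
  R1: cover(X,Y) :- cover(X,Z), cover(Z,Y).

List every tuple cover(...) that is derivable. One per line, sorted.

round 1: derive cover(b,i) via R0 from edge(b,i)
round 1: derive cover(e,b) via R0 from edge(e,b)
round 1: derive cover(e,e) via R0 from edge(e,e)
round 1: derive cover(g,e) via R0 from edge(g,e)
round 1: derive cover(g,g) via R0 from edge(g,g)
round 1: derive cover(h,j) via R0 from edge(h,j)
round 1: derive cover(j,b) via R0 from edge(j,b)
round 1: derive cover(j,i) via R0 from edge(j,i)
round 2: derive cover(e,i) via R1 from cover(e,b), cover(b,i)
round 2: derive cover(g,b) via R1 from cover(g,e), cover(e,b)
round 2: derive cover(h,b) via R1 from cover(h,j), cover(j,b)
round 2: derive cover(h,i) via R1 from cover(h,j), cover(j,i)
round 3: derive cover(g,i) via R1 from cover(g,b), cover(b,i)

cover(b,i)
cover(e,b)
cover(e,e)
cover(e,i)
cover(g,b)
cover(g,e)
cover(g,g)
cover(g,i)
cover(h,b)
cover(h,i)
cover(h,j)
cover(j,b)
cover(j,i)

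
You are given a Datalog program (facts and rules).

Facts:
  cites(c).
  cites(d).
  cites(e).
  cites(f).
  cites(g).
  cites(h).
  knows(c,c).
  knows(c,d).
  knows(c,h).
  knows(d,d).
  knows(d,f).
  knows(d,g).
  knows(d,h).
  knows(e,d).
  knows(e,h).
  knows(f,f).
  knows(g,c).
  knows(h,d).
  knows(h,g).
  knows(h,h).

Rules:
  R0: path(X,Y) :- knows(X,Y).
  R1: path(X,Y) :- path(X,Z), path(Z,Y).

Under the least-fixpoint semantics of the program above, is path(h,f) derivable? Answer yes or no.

yes

round 1: derive path(c,c) via R0 from knows(c,c)
round 1: derive path(c,d) via R0 from knows(c,d)
round 1: derive path(c,h) via R0 from knows(c,h)
round 1: derive path(d,d) via R0 from knows(d,d)
round 1: derive path(d,f) via R0 from knows(d,f)
round 1: derive path(d,g) via R0 from knows(d,g)
round 1: derive path(d,h) via R0 from knows(d,h)
round 1: derive path(e,d) via R0 from knows(e,d)
round 1: derive path(e,h) via R0 from knows(e,h)
round 1: derive path(f,f) via R0 from knows(f,f)
round 1: derive path(g,c) via R0 from knows(g,c)
round 1: derive path(h,d) via R0 from knows(h,d)
round 1: derive path(h,g) via R0 from knows(h,g)
round 1: derive path(h,h) via R0 from knows(h,h)
round 2: derive path(c,f) via R1 from path(c,d), path(d,f)
round 2: derive path(c,g) via R1 from path(c,d), path(d,g)
round 2: derive path(d,c) via R1 from path(d,g), path(g,c)
round 2: derive path(e,f) via R1 from path(e,d), path(d,f)
round 2: derive path(e,g) via R1 from path(e,d), path(d,g)
round 2: derive path(g,d) via R1 from path(g,c), path(c,d)
round 2: derive path(g,h) via R1 from path(g,c), path(c,h)
round 2: derive path(h,c) via R1 from path(h,g), path(g,c)
round 2: derive path(h,f) via R1 from path(h,d), path(d,f)
round 3: derive path(e,c) via R1 from path(e,d), path(d,c)
round 3: derive path(g,f) via R1 from path(g,c), path(c,f)
round 3: derive path(g,g) via R1 from path(g,c), path(c,g)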